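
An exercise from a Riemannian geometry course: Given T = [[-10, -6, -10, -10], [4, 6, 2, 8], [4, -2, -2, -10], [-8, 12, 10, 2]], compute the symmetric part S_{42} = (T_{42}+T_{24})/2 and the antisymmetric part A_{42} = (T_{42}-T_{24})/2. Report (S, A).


T_{42} = 12
T_{24} = 8
S_{42} = (12 + 8)/2 = 20/2 = 10
A_{42} = (12 - 8)/2 = 4/2 = 2
Check: S + A = 10 + 2 = 12 = T_{42}.

(10, 2)


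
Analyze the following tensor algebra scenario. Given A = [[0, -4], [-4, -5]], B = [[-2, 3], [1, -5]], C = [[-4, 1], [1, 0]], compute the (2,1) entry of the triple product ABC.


(ABC)_{21} = sum_m (AB)_{2m} C_{m1}. First compute row 2 of AB.
(AB)_{21} = -4*-2 + -5*1 = 3
(AB)_{22} = -4*3 + -5*-5 = 13
Now contract with column 1 of C:
(AB)_{21} * C_{11} = 3 * -4 = -12
(AB)_{22} * C_{21} = 13 * 1 = 13
(ABC)_{21} = -12 + 13 = 1

1


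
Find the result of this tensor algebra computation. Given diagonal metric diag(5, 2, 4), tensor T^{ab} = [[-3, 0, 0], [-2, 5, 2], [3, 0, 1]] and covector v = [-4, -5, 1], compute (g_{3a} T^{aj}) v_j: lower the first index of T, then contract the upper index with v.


Step 1: lower the first index. For a diagonal metric, g_{ia} T^{aj} = g_{ii} T^{ij} (no sum on i).
g_{33} = 4
S_3{}^1 = 4 * T^{31} = 4 * 3 = 12
S_3{}^2 = 4 * T^{32} = 4 * 0 = 0
S_3{}^3 = 4 * T^{33} = 4 * 1 = 4
Step 2: contract S_3{}^j with v_j.
S_3{}^1 * v_1 = 12 * -4 = -48
S_3{}^2 * v_2 = 0 * -5 = 0
S_3{}^3 * v_3 = 4 * 1 = 4
Result = -48 + 0 + 4 = -44

-44


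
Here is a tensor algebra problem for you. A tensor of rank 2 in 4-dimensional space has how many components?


The number of components of a rank-r tensor in d dimensions is d^r.
Here d = 4 and r = 2.
4^2 = 16

16


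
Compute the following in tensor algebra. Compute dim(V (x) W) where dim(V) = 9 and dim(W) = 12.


The dimension of a tensor product is the product of dimensions.
dim(V) = 9, dim(W) = 12
dim(V (x) W) = 9 * 12 = 108

108


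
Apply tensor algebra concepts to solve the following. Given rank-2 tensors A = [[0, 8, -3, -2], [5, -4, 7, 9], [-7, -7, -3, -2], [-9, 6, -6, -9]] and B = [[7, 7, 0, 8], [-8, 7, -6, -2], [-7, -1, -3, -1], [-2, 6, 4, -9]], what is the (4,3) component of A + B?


Tensor addition is component-wise: (A + B)_{ij} = A_{ij} + B_{ij}.
A_{43} = -6
B_{43} = 4
(A + B)_{43} = -6 + 4 = -2

-2


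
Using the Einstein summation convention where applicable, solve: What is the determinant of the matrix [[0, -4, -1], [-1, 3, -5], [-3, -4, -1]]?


Expanding along the first row, det(A) = a11*M_11 - a12*M_12 + a13*M_13, where M_1j is the (1,j) minor.
Minor M_11 = 3*-1 - -5*-4 = -23
Minor M_12 = -1*-1 - -5*-3 = -14
Minor M_13 = -1*-4 - 3*-3 = 13
det = 0*(-23) - -4*(-14) + -1*(13)
    = 0 - 56 + -13
    = -69

-69


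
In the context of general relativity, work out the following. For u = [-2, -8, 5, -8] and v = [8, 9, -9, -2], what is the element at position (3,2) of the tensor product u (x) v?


The outer product entry T_{ij} = u_i * v_j.
We need i=3, j=2.
u_3 = 5, v_2 = 9
T_{3,2} = 5 * 9 = 45

45


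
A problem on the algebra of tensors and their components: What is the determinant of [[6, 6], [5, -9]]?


For a 2x2 matrix [[a, b], [c, d]], det = a*d - b*c.
a = 6, b = 6, c = 5, d = -9
a*d = 6 * -9 = -54
b*c = 6 * 5 = 30
det = -54 - 30 = -84

-84


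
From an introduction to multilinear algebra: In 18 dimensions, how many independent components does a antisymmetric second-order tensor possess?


A antisymmetric rank-2 tensor in d dimensions has d(d-1)/2 independent components.
d = 18
d(d-1)/2 = 18 * 17 / 2 = 306 / 2 = 153

153


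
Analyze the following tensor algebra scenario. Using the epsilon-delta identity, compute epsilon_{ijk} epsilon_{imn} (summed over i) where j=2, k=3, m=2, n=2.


Using the identity: epsilon_{ijk} epsilon_{imn} = delta_{jm} delta_{kn} - delta_{jn} delta_{km}.
delta_{22} = 1
delta_{32} = 0
delta_{22} = 1
delta_{32} = 0
Result = 1 * 0 - 1 * 0 = 0 - 0 = 0

0


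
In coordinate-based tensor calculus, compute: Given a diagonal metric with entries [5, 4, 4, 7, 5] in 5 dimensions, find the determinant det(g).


For a diagonal metric, the determinant is the product of diagonal entries.
Diagonal entries: 5, 4, 4, 7, 5
det(g) = 5 * 4 * 4 * 7 * 5 = 2800

2800


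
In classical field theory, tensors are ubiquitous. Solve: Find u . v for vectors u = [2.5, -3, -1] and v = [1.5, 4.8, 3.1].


The inner product u . v = sum of u_i * v_i.
Term-by-term: 2.5 * 1.5, -3 * 4.8, -1 * 3.1
Products: 3.75, -14.4, -3.1
Sum = 3.75 + -14.4 + -3.1 = -13.75

-13.75


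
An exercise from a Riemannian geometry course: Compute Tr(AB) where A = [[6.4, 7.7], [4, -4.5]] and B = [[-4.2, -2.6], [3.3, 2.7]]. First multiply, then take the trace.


Tr(AB) = sum_i (AB)_{ii} where (AB)_{ii} = sum_k A_{ik} B_{ki}.
(AB)_{11} = 6.4*-4.2 + 7.7*3.3 = -1.47
(AB)_{22} = 4*-2.6 + -4.5*2.7 = -22.55
Tr(AB) = -1.47 + -22.55 = -24.02

-24.02


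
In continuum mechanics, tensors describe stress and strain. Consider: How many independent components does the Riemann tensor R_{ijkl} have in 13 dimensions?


The Riemann tensor in d dimensions has d^2(d^2 - 1)/12 independent components.
d = 13, so d^2 = 169
d^2 - 1 = 168
d^2(d^2 - 1) = 169 * 168 = 28392
Divide by 12: 28392 / 12 = 2366

2366


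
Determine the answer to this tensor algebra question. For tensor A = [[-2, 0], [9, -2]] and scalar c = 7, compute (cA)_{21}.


Scalar multiplication: (cA)_{ij} = c * A_{ij}.
c = 7
A_{21} = 9
(cA)_{21} = 7 * 9 = 63

63


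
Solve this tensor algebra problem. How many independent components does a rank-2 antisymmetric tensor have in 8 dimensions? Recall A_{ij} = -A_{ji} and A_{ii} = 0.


An antisymmetric rank-2 tensor satisfies A_{ij} = -A_{ji}, so diagonal entries are zero.
The independent components are the upper-triangular entries: C(n, 2) = n(n-1)/2.
n = 8
C(8, 2) = 8 * 7 / 2 = 56 / 2 = 28

28


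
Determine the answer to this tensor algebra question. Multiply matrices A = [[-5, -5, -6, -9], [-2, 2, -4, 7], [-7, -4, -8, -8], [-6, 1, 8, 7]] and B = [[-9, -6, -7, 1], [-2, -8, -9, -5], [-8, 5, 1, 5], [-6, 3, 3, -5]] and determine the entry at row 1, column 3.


(AB)_{ij} = sum_k A_{ik} B_{kj}.
For i=1, j=3:
A_{11} * B_{13} = -5 * -7 = 35
A_{12} * B_{23} = -5 * -9 = 45
A_{13} * B_{33} = -6 * 1 = -6
A_{14} * B_{43} = -9 * 3 = -27
Sum = 35 + 45 + -6 + -27 = 47

47


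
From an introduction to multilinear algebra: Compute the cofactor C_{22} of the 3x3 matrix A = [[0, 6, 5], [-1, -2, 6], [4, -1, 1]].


To find cofactor C_{22}, delete row 2 and column 2.
The resulting 2x2 submatrix is: [[0, 5], [4, 1]]
Minor M_{22} = 0*1 - 5*4
  = 0 - 20 = -20
Sign = (-1)^(2+2) = (-1)^4 = 1
Cofactor C_{22} = 1 * -20 = -20

-20


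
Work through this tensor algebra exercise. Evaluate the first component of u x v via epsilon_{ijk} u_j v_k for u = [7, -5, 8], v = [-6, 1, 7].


(u x v)_1 = sum_{j,k} epsilon_{1jk} u_j v_k. Only permutations of (1,2,3) contribute; the two non-zero terms are:
eps_{123} u_2 v_3 = 1 * -5 * 7 = -35
eps_{132} u_3 v_2 = -1 * 8 * 1 = -8
(u x v)_1 = -43

-43


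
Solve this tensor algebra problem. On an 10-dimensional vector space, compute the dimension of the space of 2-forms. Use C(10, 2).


The dimension of the space of p-forms on an n-dimensional space is C(n, p).
n = 10, p = 2
C(10, 2) = 10! / (2! * 8!) = 45

45


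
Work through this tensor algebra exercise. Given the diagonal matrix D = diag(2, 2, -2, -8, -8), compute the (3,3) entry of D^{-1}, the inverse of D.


For a diagonal matrix, the inverse has entries (D^{-1})_{ii} = 1/d_{ii}.
The diagonal entries are: d_{11} = 2, d_{22} = 2, d_{33} = -2, d_{44} = -8, d_{55} = -8
We need (D^{-1})_{33} = 1/d_{33} = 1/-2 = -1/2

-1/2


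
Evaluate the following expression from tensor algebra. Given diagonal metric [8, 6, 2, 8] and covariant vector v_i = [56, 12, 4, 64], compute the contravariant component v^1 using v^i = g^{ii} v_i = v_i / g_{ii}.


To raise an index with a diagonal metric: v^i = v_i / g_{ii}.
For index 1: v_1 = 56, g_{11} = 8
v^1 = 56 / 8 = 7

7


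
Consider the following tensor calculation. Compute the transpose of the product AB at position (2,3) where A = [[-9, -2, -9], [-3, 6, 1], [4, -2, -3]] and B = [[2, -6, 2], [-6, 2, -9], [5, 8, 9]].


(AB)^T_{ij} = (AB)_{ji} = sum_k A_{jk} B_{ki}.
For i=2, j=3 we need (AB)_{32}:
A_{31} * B_{12} = 4 * -6 = -24
A_{32} * B_{22} = -2 * 2 = -4
A_{33} * B_{32} = -3 * 8 = -24
Sum = -24 + -4 + -24 = -52

-52


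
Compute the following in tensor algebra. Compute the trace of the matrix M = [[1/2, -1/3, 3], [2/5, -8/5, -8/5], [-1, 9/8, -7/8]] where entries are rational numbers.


The trace is the sum of diagonal entries.
Diagonal: M[1,1] = 1/2, M[2,2] = -8/5, M[3,3] = -7/8
Tr(M) = 1/2 + -8/5 + -7/8
Computing step by step:
After adding M[1,1]: 1/2
After adding M[2,2]: -11/10
After adding M[3,3]: -79/40
Tr(M) = -79/40

-79/40


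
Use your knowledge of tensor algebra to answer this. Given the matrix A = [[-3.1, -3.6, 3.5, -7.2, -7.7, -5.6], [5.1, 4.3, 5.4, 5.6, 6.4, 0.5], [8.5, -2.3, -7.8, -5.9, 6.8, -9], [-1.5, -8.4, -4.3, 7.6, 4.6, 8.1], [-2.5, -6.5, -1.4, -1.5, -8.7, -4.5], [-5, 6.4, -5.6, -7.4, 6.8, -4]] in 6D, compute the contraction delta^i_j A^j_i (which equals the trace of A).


The contraction (trace) of a rank-2 tensor is the sum of its diagonal elements.
Diagonal entries: A[1,1] = -3.1, A[2,2] = 4.3, A[3,3] = -7.8, A[4,4] = 7.6, A[5,5] = -8.7, A[6,6] = -4
Tr(A) = -3.1 + 4.3 + -7.8 + 7.6 + -8.7 + -4 = -11.7

-11.7


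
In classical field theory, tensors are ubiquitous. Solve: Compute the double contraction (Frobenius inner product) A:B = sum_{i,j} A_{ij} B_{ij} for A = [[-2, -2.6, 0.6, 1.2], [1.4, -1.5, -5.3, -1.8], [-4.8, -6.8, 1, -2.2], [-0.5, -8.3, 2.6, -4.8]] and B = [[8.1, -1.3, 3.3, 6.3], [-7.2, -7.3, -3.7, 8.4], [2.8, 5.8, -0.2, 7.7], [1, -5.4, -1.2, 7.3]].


A:B = sum over all i,j of A_{ij} * B_{ij}.
Row 1: -2*8.1=-16.2, -2.6*-1.3=3.38, 0.6*3.3=1.98, 1.2*6.3=7.56 => row sum = -3.28
Row 2: 1.4*-7.2=-10.08, -1.5*-7.3=10.95, -5.3*-3.7=19.61, -1.8*8.4=-15.12 => row sum = 5.36
Row 3: -4.8*2.8=-13.44, -6.8*5.8=-39.44, 1*-0.2=-0.2, -2.2*7.7=-16.94 => row sum = -70.02
Row 4: -0.5*1=-0.5, -8.3*-5.4=44.82, 2.6*-1.2=-3.12, -4.8*7.3=-35.04 => row sum = 6.16
Total = -3.28 + 5.36 + -70.02 + 6.16 = -61.78

-61.78


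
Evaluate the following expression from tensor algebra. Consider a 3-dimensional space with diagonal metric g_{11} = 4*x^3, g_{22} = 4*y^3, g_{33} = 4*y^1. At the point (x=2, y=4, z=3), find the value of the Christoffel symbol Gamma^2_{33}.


For a diagonal metric, Gamma^k_{ij} = (1/2) g^{kk} (dg_{ik}/dx_j + dg_{jk}/dx_i - dg_{ij}/dx_k).
The metric is diagonal, so g_{ab} = 0 for a != b.
At the given point: g_{11} = 32, g_{22} = 256, g_{33} = 16
g^{22} = 1/256
dg_{32}/dx_3 = 0 (off-diagonal)
dg_{32}/dx_3 = 0 (off-diagonal)
dg_{33}/dx_2 = dg_{33}/dx_2 = 4
Numerator = 0 + 0 - 4 = -4
Gamma^2_{33} = -4 / (2 * 256) = -1/128

-1/128


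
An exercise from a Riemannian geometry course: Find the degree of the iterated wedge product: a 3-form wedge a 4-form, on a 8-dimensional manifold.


The degree of a wedge product is the sum of the degrees of the individual forms.
Degrees: 3, 4
Total degree = 3 + 4 = 7

7


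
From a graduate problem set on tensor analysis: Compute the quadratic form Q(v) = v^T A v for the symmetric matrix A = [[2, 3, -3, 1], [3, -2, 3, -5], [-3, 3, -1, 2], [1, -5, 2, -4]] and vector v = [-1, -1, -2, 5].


First compute Av:
(Av)_1 = 2*-1 + 3*-1 + -3*-2 + 1*5 = 6
(Av)_2 = 3*-1 + -2*-1 + 3*-2 + -5*5 = -32
(Av)_3 = -3*-1 + 3*-1 + -1*-2 + 2*5 = 12
(Av)_4 = 1*-1 + -5*-1 + 2*-2 + -4*5 = -20
Av = [6, -32, 12, -20]
Then v^T (Av) = -1*6 + -1*-32 + -2*12 + 5*-20
= -6 + 32 + -24 + -100 = -98

-98


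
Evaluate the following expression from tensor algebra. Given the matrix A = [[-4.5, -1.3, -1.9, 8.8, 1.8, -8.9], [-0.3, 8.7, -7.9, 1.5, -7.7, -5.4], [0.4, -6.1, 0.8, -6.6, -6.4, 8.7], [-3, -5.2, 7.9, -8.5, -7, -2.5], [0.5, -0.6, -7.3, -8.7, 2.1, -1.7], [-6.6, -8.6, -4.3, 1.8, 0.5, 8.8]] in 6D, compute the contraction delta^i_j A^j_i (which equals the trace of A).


The contraction (trace) of a rank-2 tensor is the sum of its diagonal elements.
Diagonal entries: A[1,1] = -4.5, A[2,2] = 8.7, A[3,3] = 0.8, A[4,4] = -8.5, A[5,5] = 2.1, A[6,6] = 8.8
Tr(A) = -4.5 + 8.7 + 0.8 + -8.5 + 2.1 + 8.8 = 7.4

7.4


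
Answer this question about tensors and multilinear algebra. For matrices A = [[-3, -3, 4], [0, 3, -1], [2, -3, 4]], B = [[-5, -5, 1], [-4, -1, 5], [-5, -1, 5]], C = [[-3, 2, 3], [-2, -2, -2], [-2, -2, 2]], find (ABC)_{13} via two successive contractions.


(ABC)_{13} = sum_m (AB)_{1m} C_{m3}. First compute row 1 of AB.
(AB)_{11} = -3*-5 + -3*-4 + 4*-5 = 7
(AB)_{12} = -3*-5 + -3*-1 + 4*-1 = 14
(AB)_{13} = -3*1 + -3*5 + 4*5 = 2
Now contract with column 3 of C:
(AB)_{11} * C_{13} = 7 * 3 = 21
(AB)_{12} * C_{23} = 14 * -2 = -28
(AB)_{13} * C_{33} = 2 * 2 = 4
(ABC)_{13} = 21 + -28 + 4 = -3

-3


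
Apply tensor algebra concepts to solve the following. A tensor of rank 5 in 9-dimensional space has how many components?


The number of components of a rank-r tensor in d dimensions is d^r.
Here d = 9 and r = 5.
9^5 = 59049

59049


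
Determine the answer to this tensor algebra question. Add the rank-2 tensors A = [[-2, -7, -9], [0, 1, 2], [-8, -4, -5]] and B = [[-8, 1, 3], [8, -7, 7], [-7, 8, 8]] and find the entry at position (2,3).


Tensor addition is component-wise: (A + B)_{ij} = A_{ij} + B_{ij}.
A_{23} = 2
B_{23} = 7
(A + B)_{23} = 2 + 7 = 9

9


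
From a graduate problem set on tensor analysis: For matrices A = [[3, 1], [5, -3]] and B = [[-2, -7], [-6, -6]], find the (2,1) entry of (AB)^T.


(AB)^T_{ij} = (AB)_{ji} = sum_k A_{jk} B_{ki}.
For i=2, j=1 we need (AB)_{12}:
A_{11} * B_{12} = 3 * -7 = -21
A_{12} * B_{22} = 1 * -6 = -6
Sum = -21 + -6 = -27

-27


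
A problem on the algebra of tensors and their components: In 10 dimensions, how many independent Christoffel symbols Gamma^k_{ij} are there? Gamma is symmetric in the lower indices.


Christoffel symbols Gamma^k_{ij} are symmetric in i,j, so there are d * d(d+1)/2 independent symbols.
d = 10
d(d+1)/2 = 10 * 11 / 2 = 55
Total = 10 * 55 = 550

550


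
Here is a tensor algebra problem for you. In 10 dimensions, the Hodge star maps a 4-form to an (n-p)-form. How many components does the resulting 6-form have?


The Hodge dual of a p-form on an n-dimensional manifold is an (n-p)-form.
n = 10, p = 4, so dual degree = 10 - 4 = 6
The number of components is C(n, n-p) = C(10, 6) = 210

210


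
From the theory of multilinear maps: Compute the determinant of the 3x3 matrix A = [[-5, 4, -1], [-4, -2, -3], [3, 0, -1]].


Expanding along the first row, det(A) = a11*M_11 - a12*M_12 + a13*M_13, where M_1j is the (1,j) minor.
Minor M_11 = -2*-1 - -3*0 = 2
Minor M_12 = -4*-1 - -3*3 = 13
Minor M_13 = -4*0 - -2*3 = 6
det = -5*(2) - 4*(13) + -1*(6)
    = -10 - 52 + -6
    = -68

-68


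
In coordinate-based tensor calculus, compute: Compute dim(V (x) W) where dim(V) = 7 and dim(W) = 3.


The dimension of a tensor product is the product of dimensions.
dim(V) = 7, dim(W) = 3
dim(V (x) W) = 7 * 3 = 21

21


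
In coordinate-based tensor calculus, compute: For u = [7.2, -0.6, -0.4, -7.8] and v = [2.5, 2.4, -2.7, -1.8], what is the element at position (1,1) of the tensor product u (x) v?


The outer product entry T_{ij} = u_i * v_j.
We need i=1, j=1.
u_1 = 7.2, v_1 = 2.5
T_{1,1} = 7.2 * 2.5 = 18

18


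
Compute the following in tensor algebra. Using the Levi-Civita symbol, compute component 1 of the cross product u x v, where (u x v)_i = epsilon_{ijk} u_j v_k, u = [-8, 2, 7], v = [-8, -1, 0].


(u x v)_1 = sum_{j,k} epsilon_{1jk} u_j v_k. Only permutations of (1,2,3) contribute; the two non-zero terms are:
eps_{123} u_2 v_3 = 1 * 2 * 0 = 0
eps_{132} u_3 v_2 = -1 * 7 * -1 = 7
(u x v)_1 = 7

7


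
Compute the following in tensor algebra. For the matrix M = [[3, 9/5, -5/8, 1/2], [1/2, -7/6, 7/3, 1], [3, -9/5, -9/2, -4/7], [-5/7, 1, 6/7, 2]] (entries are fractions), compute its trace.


The trace is the sum of diagonal entries.
Diagonal: M[1,1] = 3, M[2,2] = -7/6, M[3,3] = -9/2, M[4,4] = 2
Tr(M) = 3 + -7/6 + -9/2 + 2
Computing step by step:
After adding M[1,1]: 3
After adding M[2,2]: 11/6
After adding M[3,3]: -8/3
After adding M[4,4]: -2/3
Tr(M) = -2/3

-2/3


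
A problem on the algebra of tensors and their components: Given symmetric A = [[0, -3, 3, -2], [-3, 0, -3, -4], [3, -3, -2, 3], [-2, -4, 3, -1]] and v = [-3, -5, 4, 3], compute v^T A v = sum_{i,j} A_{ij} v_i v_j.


First compute Av:
(Av)_1 = 0*-3 + -3*-5 + 3*4 + -2*3 = 21
(Av)_2 = -3*-3 + 0*-5 + -3*4 + -4*3 = -15
(Av)_3 = 3*-3 + -3*-5 + -2*4 + 3*3 = 7
(Av)_4 = -2*-3 + -4*-5 + 3*4 + -1*3 = 35
Av = [21, -15, 7, 35]
Then v^T (Av) = -3*21 + -5*-15 + 4*7 + 3*35
= -63 + 75 + 28 + 105 = 145

145


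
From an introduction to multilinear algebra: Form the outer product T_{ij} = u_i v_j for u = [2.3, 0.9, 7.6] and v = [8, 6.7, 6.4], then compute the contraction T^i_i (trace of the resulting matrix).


The outer product gives T_{ij} = u_i v_j.
The trace (contraction) is Tr(T) = sum_i T_{ii} = sum_i u_i v_i.
Diagonal entries:
T_{11} = u_1 * v_1 = 2.3 * 8 = 18.4
T_{22} = u_2 * v_2 = 0.9 * 6.7 = 6.03
T_{33} = u_3 * v_3 = 7.6 * 6.4 = 48.64
Tr(T) = 18.4 + 6.03 + 48.64 = 73.07

73.07


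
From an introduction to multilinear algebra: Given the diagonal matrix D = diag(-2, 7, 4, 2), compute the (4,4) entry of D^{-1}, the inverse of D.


For a diagonal matrix, the inverse has entries (D^{-1})_{ii} = 1/d_{ii}.
The diagonal entries are: d_{11} = -2, d_{22} = 7, d_{33} = 4, d_{44} = 2
We need (D^{-1})_{44} = 1/d_{44} = 1/2 = 1/2

1/2


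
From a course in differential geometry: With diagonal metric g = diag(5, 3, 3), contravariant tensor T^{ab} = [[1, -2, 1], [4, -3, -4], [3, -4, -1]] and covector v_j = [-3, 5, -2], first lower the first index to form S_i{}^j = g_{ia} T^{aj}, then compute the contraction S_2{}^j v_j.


Step 1: lower the first index. For a diagonal metric, g_{ia} T^{aj} = g_{ii} T^{ij} (no sum on i).
g_{22} = 3
S_2{}^1 = 3 * T^{21} = 3 * 4 = 12
S_2{}^2 = 3 * T^{22} = 3 * -3 = -9
S_2{}^3 = 3 * T^{23} = 3 * -4 = -12
Step 2: contract S_2{}^j with v_j.
S_2{}^1 * v_1 = 12 * -3 = -36
S_2{}^2 * v_2 = -9 * 5 = -45
S_2{}^3 * v_3 = -12 * -2 = 24
Result = -36 + -45 + 24 = -57

-57


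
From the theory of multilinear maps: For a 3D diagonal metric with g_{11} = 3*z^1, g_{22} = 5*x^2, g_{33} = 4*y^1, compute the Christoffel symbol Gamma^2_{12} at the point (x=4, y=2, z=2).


For a diagonal metric, Gamma^k_{ij} = (1/2) g^{kk} (dg_{ik}/dx_j + dg_{jk}/dx_i - dg_{ij}/dx_k).
The metric is diagonal, so g_{ab} = 0 for a != b.
At the given point: g_{11} = 6, g_{22} = 80, g_{33} = 8
g^{22} = 1/80
dg_{12}/dx_2 = 0 (off-diagonal)
dg_{22}/dx_1 = dg_{22}/dx_1 = 40
dg_{12}/dx_2 = 0 (off-diagonal)
Numerator = 0 + 40 - 0 = 40
Gamma^2_{12} = 40 / (2 * 80) = 1/4

1/4


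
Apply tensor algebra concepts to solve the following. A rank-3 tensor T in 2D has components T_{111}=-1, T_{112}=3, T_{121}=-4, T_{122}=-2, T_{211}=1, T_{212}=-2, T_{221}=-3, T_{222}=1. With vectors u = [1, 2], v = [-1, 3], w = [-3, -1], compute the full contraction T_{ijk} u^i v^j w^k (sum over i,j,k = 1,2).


S = sum over i,j,k of T_{ijk} u_i v_j w_k. Expanding all 8 terms:
T_{111}*u_1*v_1*w_1 = -1*1*-1*-3 = -3  (running total: -3)
T_{112}*u_1*v_1*w_2 = 3*1*-1*-1 = 3  (running total: 0)
T_{121}*u_1*v_2*w_1 = -4*1*3*-3 = 36  (running total: 36)
T_{122}*u_1*v_2*w_2 = -2*1*3*-1 = 6  (running total: 42)
T_{211}*u_2*v_1*w_1 = 1*2*-1*-3 = 6  (running total: 48)
T_{212}*u_2*v_1*w_2 = -2*2*-1*-1 = -4  (running total: 44)
T_{221}*u_2*v_2*w_1 = -3*2*3*-3 = 54  (running total: 98)
T_{222}*u_2*v_2*w_2 = 1*2*3*-1 = -6  (running total: 92)
S = 92

92


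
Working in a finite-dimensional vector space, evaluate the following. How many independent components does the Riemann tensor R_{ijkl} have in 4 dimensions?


The Riemann tensor in d dimensions has d^2(d^2 - 1)/12 independent components.
d = 4, so d^2 = 16
d^2 - 1 = 15
d^2(d^2 - 1) = 16 * 15 = 240
Divide by 12: 240 / 12 = 20

20


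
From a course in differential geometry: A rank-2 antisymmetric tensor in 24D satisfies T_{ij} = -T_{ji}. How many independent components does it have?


An antisymmetric rank-2 tensor satisfies A_{ij} = -A_{ji}, so diagonal entries are zero.
The independent components are the upper-triangular entries: C(n, 2) = n(n-1)/2.
n = 24
C(24, 2) = 24 * 23 / 2 = 552 / 2 = 276

276


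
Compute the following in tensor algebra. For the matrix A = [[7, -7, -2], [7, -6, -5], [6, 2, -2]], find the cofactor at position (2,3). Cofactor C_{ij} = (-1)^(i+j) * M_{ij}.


To find cofactor C_{23}, delete row 2 and column 3.
The resulting 2x2 submatrix is: [[7, -7], [6, 2]]
Minor M_{23} = 7*2 - -7*6
  = 14 - -42 = 56
Sign = (-1)^(2+3) = (-1)^5 = -1
Cofactor C_{23} = -1 * 56 = -56

-56


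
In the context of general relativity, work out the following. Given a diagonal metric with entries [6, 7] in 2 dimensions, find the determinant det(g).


For a diagonal metric, the determinant is the product of diagonal entries.
Diagonal entries: 6, 7
det(g) = 6 * 7 = 42

42


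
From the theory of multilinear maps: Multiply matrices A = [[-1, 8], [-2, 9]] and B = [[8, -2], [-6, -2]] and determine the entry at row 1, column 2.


(AB)_{ij} = sum_k A_{ik} B_{kj}.
For i=1, j=2:
A_{11} * B_{12} = -1 * -2 = 2
A_{12} * B_{22} = 8 * -2 = -16
Sum = 2 + -16 = -14

-14


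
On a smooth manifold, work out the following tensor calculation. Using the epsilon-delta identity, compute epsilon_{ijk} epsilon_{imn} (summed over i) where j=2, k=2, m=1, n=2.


Using the identity: epsilon_{ijk} epsilon_{imn} = delta_{jm} delta_{kn} - delta_{jn} delta_{km}.
delta_{21} = 0
delta_{22} = 1
delta_{22} = 1
delta_{21} = 0
Result = 0 * 1 - 1 * 0 = 0 - 0 = 0

0


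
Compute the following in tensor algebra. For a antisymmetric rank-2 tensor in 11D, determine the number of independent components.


A antisymmetric rank-2 tensor in d dimensions has d(d-1)/2 independent components.
d = 11
d(d-1)/2 = 11 * 10 / 2 = 110 / 2 = 55

55


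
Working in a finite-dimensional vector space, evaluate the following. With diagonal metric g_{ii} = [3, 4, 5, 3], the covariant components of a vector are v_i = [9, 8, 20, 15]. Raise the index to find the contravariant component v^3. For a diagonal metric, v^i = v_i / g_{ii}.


To raise an index with a diagonal metric: v^i = v_i / g_{ii}.
For index 3: v_3 = 20, g_{33} = 5
v^3 = 20 / 5 = 4

4


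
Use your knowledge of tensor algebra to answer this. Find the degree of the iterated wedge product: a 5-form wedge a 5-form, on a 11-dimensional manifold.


The degree of a wedge product is the sum of the degrees of the individual forms.
Degrees: 5, 5
Total degree = 5 + 5 = 10

10


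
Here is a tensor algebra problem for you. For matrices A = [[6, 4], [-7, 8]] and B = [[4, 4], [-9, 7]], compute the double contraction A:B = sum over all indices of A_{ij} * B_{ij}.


A:B = sum over all i,j of A_{ij} * B_{ij}.
Row 1: 6*4=24, 4*4=16 => row sum = 40
Row 2: -7*-9=63, 8*7=56 => row sum = 119
Total = 40 + 119 = 159

159


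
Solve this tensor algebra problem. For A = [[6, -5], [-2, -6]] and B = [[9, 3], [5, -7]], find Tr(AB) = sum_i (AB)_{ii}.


Tr(AB) = sum_i (AB)_{ii} where (AB)_{ii} = sum_k A_{ik} B_{ki}.
(AB)_{11} = 6*9 + -5*5 = 29
(AB)_{22} = -2*3 + -6*-7 = 36
Tr(AB) = 29 + 36 = 65

65


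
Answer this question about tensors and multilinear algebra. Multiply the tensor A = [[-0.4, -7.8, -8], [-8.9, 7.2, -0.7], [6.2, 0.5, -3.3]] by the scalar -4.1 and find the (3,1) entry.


Scalar multiplication: (cA)_{ij} = c * A_{ij}.
c = -4.1
A_{31} = 6.2
(cA)_{31} = -4.1 * 6.2 = -25.42

-25.42


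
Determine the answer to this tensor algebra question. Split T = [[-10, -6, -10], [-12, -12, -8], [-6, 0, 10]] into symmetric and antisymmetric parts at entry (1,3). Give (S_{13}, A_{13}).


T_{13} = -10
T_{31} = -6
S_{13} = (-10 + -6)/2 = -16/2 = -8
A_{13} = (-10 - -6)/2 = -4/2 = -2
Check: S + A = -8 + -2 = -10 = T_{13}.

(-8, -2)


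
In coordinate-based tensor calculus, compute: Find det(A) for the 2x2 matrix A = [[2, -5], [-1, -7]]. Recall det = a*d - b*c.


For a 2x2 matrix [[a, b], [c, d]], det = a*d - b*c.
a = 2, b = -5, c = -1, d = -7
a*d = 2 * -7 = -14
b*c = -5 * -1 = 5
det = -14 - 5 = -19

-19


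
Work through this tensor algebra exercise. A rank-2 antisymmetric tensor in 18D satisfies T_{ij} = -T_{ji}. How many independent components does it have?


An antisymmetric rank-2 tensor satisfies A_{ij} = -A_{ji}, so diagonal entries are zero.
The independent components are the upper-triangular entries: C(n, 2) = n(n-1)/2.
n = 18
C(18, 2) = 18 * 17 / 2 = 306 / 2 = 153

153


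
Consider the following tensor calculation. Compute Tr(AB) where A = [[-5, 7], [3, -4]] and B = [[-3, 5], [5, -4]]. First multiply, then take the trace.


Tr(AB) = sum_i (AB)_{ii} where (AB)_{ii} = sum_k A_{ik} B_{ki}.
(AB)_{11} = -5*-3 + 7*5 = 50
(AB)_{22} = 3*5 + -4*-4 = 31
Tr(AB) = 50 + 31 = 81

81


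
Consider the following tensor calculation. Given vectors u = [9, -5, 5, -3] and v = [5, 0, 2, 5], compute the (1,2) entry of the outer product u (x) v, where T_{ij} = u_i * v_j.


The outer product entry T_{ij} = u_i * v_j.
We need i=1, j=2.
u_1 = 9, v_2 = 0
T_{1,2} = 9 * 0 = 0

0


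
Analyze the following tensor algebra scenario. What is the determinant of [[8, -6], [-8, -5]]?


For a 2x2 matrix [[a, b], [c, d]], det = a*d - b*c.
a = 8, b = -6, c = -8, d = -5
a*d = 8 * -5 = -40
b*c = -6 * -8 = 48
det = -40 - 48 = -88

-88


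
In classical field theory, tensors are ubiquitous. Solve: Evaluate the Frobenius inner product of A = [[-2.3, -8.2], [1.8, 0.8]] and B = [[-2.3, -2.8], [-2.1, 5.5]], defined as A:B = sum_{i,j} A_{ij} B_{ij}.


A:B = sum over all i,j of A_{ij} * B_{ij}.
Row 1: -2.3*-2.3=5.29, -8.2*-2.8=22.96 => row sum = 28.25
Row 2: 1.8*-2.1=-3.78, 0.8*5.5=4.4 => row sum = 0.62
Total = 28.25 + 0.62 = 28.87

28.87


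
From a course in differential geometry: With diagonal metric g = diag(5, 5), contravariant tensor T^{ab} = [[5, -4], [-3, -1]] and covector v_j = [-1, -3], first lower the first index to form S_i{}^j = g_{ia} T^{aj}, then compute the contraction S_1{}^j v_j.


Step 1: lower the first index. For a diagonal metric, g_{ia} T^{aj} = g_{ii} T^{ij} (no sum on i).
g_{11} = 5
S_1{}^1 = 5 * T^{11} = 5 * 5 = 25
S_1{}^2 = 5 * T^{12} = 5 * -4 = -20
Step 2: contract S_1{}^j with v_j.
S_1{}^1 * v_1 = 25 * -1 = -25
S_1{}^2 * v_2 = -20 * -3 = 60
Result = -25 + 60 = 35

35


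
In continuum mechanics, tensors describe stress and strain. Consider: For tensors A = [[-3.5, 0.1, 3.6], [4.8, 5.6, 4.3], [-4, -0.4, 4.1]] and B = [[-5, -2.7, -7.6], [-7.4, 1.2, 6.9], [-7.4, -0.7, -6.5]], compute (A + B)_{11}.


Tensor addition is component-wise: (A + B)_{ij} = A_{ij} + B_{ij}.
A_{11} = -3.5
B_{11} = -5
(A + B)_{11} = -3.5 + -5 = -8.5

-8.5


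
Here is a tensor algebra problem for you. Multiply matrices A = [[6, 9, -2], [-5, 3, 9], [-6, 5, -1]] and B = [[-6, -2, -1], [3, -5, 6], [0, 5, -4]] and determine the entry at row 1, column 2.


(AB)_{ij} = sum_k A_{ik} B_{kj}.
For i=1, j=2:
A_{11} * B_{12} = 6 * -2 = -12
A_{12} * B_{22} = 9 * -5 = -45
A_{13} * B_{32} = -2 * 5 = -10
Sum = -12 + -45 + -10 = -67

-67


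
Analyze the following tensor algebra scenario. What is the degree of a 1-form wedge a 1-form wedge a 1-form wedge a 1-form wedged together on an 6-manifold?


The degree of a wedge product is the sum of the degrees of the individual forms.
Degrees: 1, 1, 1, 1
Total degree = 1 + 1 + 1 + 1 = 4

4


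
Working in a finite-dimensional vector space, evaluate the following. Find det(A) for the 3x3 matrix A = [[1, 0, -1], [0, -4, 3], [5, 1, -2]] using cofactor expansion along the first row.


Expanding along the first row, det(A) = a11*M_11 - a12*M_12 + a13*M_13, where M_1j is the (1,j) minor.
Minor M_11 = -4*-2 - 3*1 = 5
Minor M_12 = 0*-2 - 3*5 = -15
Minor M_13 = 0*1 - -4*5 = 20
det = 1*(5) - 0*(-15) + -1*(20)
    = 5 - 0 + -20
    = -15

-15


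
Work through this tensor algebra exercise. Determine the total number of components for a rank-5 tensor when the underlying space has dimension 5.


The number of components of a rank-r tensor in d dimensions is d^r.
Here d = 5 and r = 5.
5^5 = 3125

3125


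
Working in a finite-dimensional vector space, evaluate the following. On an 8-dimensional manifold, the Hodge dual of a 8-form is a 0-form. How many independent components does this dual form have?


The Hodge dual of a p-form on an n-dimensional manifold is an (n-p)-form.
n = 8, p = 8, so dual degree = 8 - 8 = 0
The number of components is C(n, n-p) = C(8, 0) = 1

1


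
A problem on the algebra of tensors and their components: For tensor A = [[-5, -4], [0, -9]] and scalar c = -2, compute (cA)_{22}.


Scalar multiplication: (cA)_{ij} = c * A_{ij}.
c = -2
A_{22} = -9
(cA)_{22} = -2 * -9 = 18

18


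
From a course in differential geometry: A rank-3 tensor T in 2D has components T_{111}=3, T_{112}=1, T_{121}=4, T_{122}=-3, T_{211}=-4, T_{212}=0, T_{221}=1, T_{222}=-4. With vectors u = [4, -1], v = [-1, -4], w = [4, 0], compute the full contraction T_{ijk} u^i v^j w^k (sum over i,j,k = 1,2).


S = sum over i,j,k of T_{ijk} u_i v_j w_k. Expanding all 8 terms:
T_{111}*u_1*v_1*w_1 = 3*4*-1*4 = -48  (running total: -48)
T_{112}*u_1*v_1*w_2 = 1*4*-1*0 = 0  (running total: -48)
T_{121}*u_1*v_2*w_1 = 4*4*-4*4 = -256  (running total: -304)
T_{122}*u_1*v_2*w_2 = -3*4*-4*0 = 0  (running total: -304)
T_{211}*u_2*v_1*w_1 = -4*-1*-1*4 = -16  (running total: -320)
T_{212}*u_2*v_1*w_2 = 0*-1*-1*0 = 0  (running total: -320)
T_{221}*u_2*v_2*w_1 = 1*-1*-4*4 = 16  (running total: -304)
T_{222}*u_2*v_2*w_2 = -4*-1*-4*0 = 0  (running total: -304)
S = -304

-304


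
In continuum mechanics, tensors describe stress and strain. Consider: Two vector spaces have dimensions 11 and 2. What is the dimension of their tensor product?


The dimension of a tensor product is the product of dimensions.
dim(V) = 11, dim(W) = 2
dim(V (x) W) = 11 * 2 = 22

22


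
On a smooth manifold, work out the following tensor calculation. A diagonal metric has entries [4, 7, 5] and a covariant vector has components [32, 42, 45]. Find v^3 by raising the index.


To raise an index with a diagonal metric: v^i = v_i / g_{ii}.
For index 3: v_3 = 45, g_{33} = 5
v^3 = 45 / 5 = 9

9


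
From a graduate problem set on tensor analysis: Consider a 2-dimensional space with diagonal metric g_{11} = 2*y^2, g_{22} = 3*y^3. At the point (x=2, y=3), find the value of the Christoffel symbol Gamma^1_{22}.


For a diagonal metric, Gamma^k_{ij} = (1/2) g^{kk} (dg_{ik}/dx_j + dg_{jk}/dx_i - dg_{ij}/dx_k).
The metric is diagonal, so g_{ab} = 0 for a != b.
At the given point: g_{11} = 18, g_{22} = 81
g^{11} = 1/18
dg_{21}/dx_2 = 0 (off-diagonal)
dg_{21}/dx_2 = 0 (off-diagonal)
dg_{22}/dx_1 = dg_{22}/dx_1 = 0
Numerator = 0 + 0 - 0 = 0
Gamma^1_{22} = 0 / (2 * 18) = 0

0


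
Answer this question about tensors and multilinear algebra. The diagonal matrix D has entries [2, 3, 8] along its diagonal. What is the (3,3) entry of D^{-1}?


For a diagonal matrix, the inverse has entries (D^{-1})_{ii} = 1/d_{ii}.
The diagonal entries are: d_{11} = 2, d_{22} = 3, d_{33} = 8
We need (D^{-1})_{33} = 1/d_{33} = 1/8 = 1/8

1/8


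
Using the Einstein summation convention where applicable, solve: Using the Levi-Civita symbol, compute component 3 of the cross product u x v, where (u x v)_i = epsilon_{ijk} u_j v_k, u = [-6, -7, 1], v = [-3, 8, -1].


(u x v)_3 = sum_{j,k} epsilon_{3jk} u_j v_k. Only permutations of (1,2,3) contribute; the two non-zero terms are:
eps_{312} u_1 v_2 = 1 * -6 * 8 = -48
eps_{321} u_2 v_1 = -1 * -7 * -3 = -21
(u x v)_3 = -69

-69


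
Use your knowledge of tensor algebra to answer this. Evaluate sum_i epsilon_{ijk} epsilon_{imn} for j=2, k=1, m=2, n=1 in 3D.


Using the identity: epsilon_{ijk} epsilon_{imn} = delta_{jm} delta_{kn} - delta_{jn} delta_{km}.
delta_{22} = 1
delta_{11} = 1
delta_{21} = 0
delta_{12} = 0
Result = 1 * 1 - 0 * 0 = 1 - 0 = 1

1


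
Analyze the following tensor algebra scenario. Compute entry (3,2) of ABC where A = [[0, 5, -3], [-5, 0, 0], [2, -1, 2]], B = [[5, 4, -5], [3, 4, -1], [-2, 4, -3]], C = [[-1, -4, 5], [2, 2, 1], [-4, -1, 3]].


(ABC)_{32} = sum_m (AB)_{3m} C_{m2}. First compute row 3 of AB.
(AB)_{31} = 2*5 + -1*3 + 2*-2 = 3
(AB)_{32} = 2*4 + -1*4 + 2*4 = 12
(AB)_{33} = 2*-5 + -1*-1 + 2*-3 = -15
Now contract with column 2 of C:
(AB)_{31} * C_{12} = 3 * -4 = -12
(AB)_{32} * C_{22} = 12 * 2 = 24
(AB)_{33} * C_{32} = -15 * -1 = 15
(ABC)_{32} = -12 + 24 + 15 = 27

27


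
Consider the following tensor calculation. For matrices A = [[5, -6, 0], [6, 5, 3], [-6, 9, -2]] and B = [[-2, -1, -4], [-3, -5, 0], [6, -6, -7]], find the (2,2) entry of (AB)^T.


(AB)^T_{ij} = (AB)_{ji} = sum_k A_{jk} B_{ki}.
For i=2, j=2 we need (AB)_{22}:
A_{21} * B_{12} = 6 * -1 = -6
A_{22} * B_{22} = 5 * -5 = -25
A_{23} * B_{32} = 3 * -6 = -18
Sum = -6 + -25 + -18 = -49

-49


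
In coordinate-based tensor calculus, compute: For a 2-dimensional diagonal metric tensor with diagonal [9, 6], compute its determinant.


For a diagonal metric, the determinant is the product of diagonal entries.
Diagonal entries: 9, 6
det(g) = 9 * 6 = 54

54


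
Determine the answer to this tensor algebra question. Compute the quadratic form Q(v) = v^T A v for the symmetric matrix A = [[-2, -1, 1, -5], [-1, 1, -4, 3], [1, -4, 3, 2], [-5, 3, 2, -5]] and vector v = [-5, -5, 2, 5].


First compute Av:
(Av)_1 = -2*-5 + -1*-5 + 1*2 + -5*5 = -8
(Av)_2 = -1*-5 + 1*-5 + -4*2 + 3*5 = 7
(Av)_3 = 1*-5 + -4*-5 + 3*2 + 2*5 = 31
(Av)_4 = -5*-5 + 3*-5 + 2*2 + -5*5 = -11
Av = [-8, 7, 31, -11]
Then v^T (Av) = -5*-8 + -5*7 + 2*31 + 5*-11
= 40 + -35 + 62 + -55 = 12

12


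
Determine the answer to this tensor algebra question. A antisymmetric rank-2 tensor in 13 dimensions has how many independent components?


A antisymmetric rank-2 tensor in d dimensions has d(d-1)/2 independent components.
d = 13
d(d-1)/2 = 13 * 12 / 2 = 156 / 2 = 78

78


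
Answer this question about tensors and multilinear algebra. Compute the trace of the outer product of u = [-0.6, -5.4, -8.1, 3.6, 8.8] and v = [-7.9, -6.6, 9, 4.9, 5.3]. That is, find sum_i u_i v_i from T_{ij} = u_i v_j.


The outer product gives T_{ij} = u_i v_j.
The trace (contraction) is Tr(T) = sum_i T_{ii} = sum_i u_i v_i.
Diagonal entries:
T_{11} = u_1 * v_1 = -0.6 * -7.9 = 4.74
T_{22} = u_2 * v_2 = -5.4 * -6.6 = 35.64
T_{33} = u_3 * v_3 = -8.1 * 9 = -72.9
T_{44} = u_4 * v_4 = 3.6 * 4.9 = 17.64
T_{55} = u_5 * v_5 = 8.8 * 5.3 = 46.64
Tr(T) = 4.74 + 35.64 + -72.9 + 17.64 + 46.64 = 31.76

31.76


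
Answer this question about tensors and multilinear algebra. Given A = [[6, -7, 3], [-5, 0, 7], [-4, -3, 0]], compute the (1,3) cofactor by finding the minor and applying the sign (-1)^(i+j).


To find cofactor C_{13}, delete row 1 and column 3.
The resulting 2x2 submatrix is: [[-5, 0], [-4, -3]]
Minor M_{13} = -5*-3 - 0*-4
  = 15 - 0 = 15
Sign = (-1)^(1+3) = (-1)^4 = 1
Cofactor C_{13} = 1 * 15 = 15

15


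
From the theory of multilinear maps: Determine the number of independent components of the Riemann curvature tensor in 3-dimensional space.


The Riemann tensor in d dimensions has d^2(d^2 - 1)/12 independent components.
d = 3, so d^2 = 9
d^2 - 1 = 8
d^2(d^2 - 1) = 9 * 8 = 72
Divide by 12: 72 / 12 = 6

6


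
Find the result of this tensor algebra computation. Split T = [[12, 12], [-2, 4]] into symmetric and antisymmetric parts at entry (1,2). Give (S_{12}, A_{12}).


T_{12} = 12
T_{21} = -2
S_{12} = (12 + -2)/2 = 10/2 = 5
A_{12} = (12 - -2)/2 = 14/2 = 7
Check: S + A = 5 + 7 = 12 = T_{12}.

(5, 7)


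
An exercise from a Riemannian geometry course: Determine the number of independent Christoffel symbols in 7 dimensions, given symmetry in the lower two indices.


Christoffel symbols Gamma^k_{ij} are symmetric in i,j, so there are d * d(d+1)/2 independent symbols.
d = 7
d(d+1)/2 = 7 * 8 / 2 = 28
Total = 7 * 28 = 196

196


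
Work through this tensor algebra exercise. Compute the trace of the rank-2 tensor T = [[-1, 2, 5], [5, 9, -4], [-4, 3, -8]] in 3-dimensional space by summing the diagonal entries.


The contraction (trace) of a rank-2 tensor is the sum of its diagonal elements.
Diagonal entries: A[1,1] = -1, A[2,2] = 9, A[3,3] = -8
Tr(A) = -1 + 9 + -8 = 0

0


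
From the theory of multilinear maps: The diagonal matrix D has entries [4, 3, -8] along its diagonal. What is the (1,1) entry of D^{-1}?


For a diagonal matrix, the inverse has entries (D^{-1})_{ii} = 1/d_{ii}.
The diagonal entries are: d_{11} = 4, d_{22} = 3, d_{33} = -8
We need (D^{-1})_{11} = 1/d_{11} = 1/4 = 1/4

1/4


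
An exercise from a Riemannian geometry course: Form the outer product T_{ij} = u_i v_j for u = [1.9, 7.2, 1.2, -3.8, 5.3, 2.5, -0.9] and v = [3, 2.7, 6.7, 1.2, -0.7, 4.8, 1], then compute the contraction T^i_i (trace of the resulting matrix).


The outer product gives T_{ij} = u_i v_j.
The trace (contraction) is Tr(T) = sum_i T_{ii} = sum_i u_i v_i.
Diagonal entries:
T_{11} = u_1 * v_1 = 1.9 * 3 = 5.7
T_{22} = u_2 * v_2 = 7.2 * 2.7 = 19.44
T_{33} = u_3 * v_3 = 1.2 * 6.7 = 8.04
T_{44} = u_4 * v_4 = -3.8 * 1.2 = -4.56
T_{55} = u_5 * v_5 = 5.3 * -0.7 = -3.71
T_{66} = u_6 * v_6 = 2.5 * 4.8 = 12
T_{77} = u_7 * v_7 = -0.9 * 1 = -0.9
Tr(T) = 5.7 + 19.44 + 8.04 + -4.56 + -3.71 + 12 + -0.9 = 36.01

36.01


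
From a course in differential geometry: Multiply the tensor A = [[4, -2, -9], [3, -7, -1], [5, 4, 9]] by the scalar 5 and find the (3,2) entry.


Scalar multiplication: (cA)_{ij} = c * A_{ij}.
c = 5
A_{32} = 4
(cA)_{32} = 5 * 4 = 20

20


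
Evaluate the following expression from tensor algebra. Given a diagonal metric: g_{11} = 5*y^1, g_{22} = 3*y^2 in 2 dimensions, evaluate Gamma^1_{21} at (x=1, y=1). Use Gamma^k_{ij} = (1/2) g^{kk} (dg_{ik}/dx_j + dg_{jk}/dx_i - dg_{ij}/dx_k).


For a diagonal metric, Gamma^k_{ij} = (1/2) g^{kk} (dg_{ik}/dx_j + dg_{jk}/dx_i - dg_{ij}/dx_k).
The metric is diagonal, so g_{ab} = 0 for a != b.
At the given point: g_{11} = 5, g_{22} = 3
g^{11} = 1/5
dg_{21}/dx_1 = 0 (off-diagonal)
dg_{11}/dx_2 = dg_{11}/dx_2 = 5
dg_{21}/dx_1 = 0 (off-diagonal)
Numerator = 0 + 5 - 0 = 5
Gamma^1_{21} = 5 / (2 * 5) = 1/2

1/2


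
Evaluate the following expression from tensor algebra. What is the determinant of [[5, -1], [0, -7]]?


For a 2x2 matrix [[a, b], [c, d]], det = a*d - b*c.
a = 5, b = -1, c = 0, d = -7
a*d = 5 * -7 = -35
b*c = -1 * 0 = 0
det = -35 - 0 = -35

-35


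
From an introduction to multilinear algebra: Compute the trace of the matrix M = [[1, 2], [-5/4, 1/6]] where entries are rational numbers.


The trace is the sum of diagonal entries.
Diagonal: M[1,1] = 1, M[2,2] = 1/6
Tr(M) = 1 + 1/6
Computing step by step:
After adding M[1,1]: 1
After adding M[2,2]: 7/6
Tr(M) = 7/6

7/6


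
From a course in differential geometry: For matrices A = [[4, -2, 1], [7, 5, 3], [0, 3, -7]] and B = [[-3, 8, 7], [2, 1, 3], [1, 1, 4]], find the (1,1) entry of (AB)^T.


(AB)^T_{ij} = (AB)_{ji} = sum_k A_{jk} B_{ki}.
For i=1, j=1 we need (AB)_{11}:
A_{11} * B_{11} = 4 * -3 = -12
A_{12} * B_{21} = -2 * 2 = -4
A_{13} * B_{31} = 1 * 1 = 1
Sum = -12 + -4 + 1 = -15

-15


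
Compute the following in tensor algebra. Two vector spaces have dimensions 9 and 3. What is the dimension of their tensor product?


The dimension of a tensor product is the product of dimensions.
dim(V) = 9, dim(W) = 3
dim(V (x) W) = 9 * 3 = 27

27


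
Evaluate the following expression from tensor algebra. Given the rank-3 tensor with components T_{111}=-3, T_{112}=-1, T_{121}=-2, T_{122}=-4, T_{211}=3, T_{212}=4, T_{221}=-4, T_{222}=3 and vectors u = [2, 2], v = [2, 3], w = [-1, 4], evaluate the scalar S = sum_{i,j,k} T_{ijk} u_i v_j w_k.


S = sum over i,j,k of T_{ijk} u_i v_j w_k. Expanding all 8 terms:
T_{111}*u_1*v_1*w_1 = -3*2*2*-1 = 12  (running total: 12)
T_{112}*u_1*v_1*w_2 = -1*2*2*4 = -16  (running total: -4)
T_{121}*u_1*v_2*w_1 = -2*2*3*-1 = 12  (running total: 8)
T_{122}*u_1*v_2*w_2 = -4*2*3*4 = -96  (running total: -88)
T_{211}*u_2*v_1*w_1 = 3*2*2*-1 = -12  (running total: -100)
T_{212}*u_2*v_1*w_2 = 4*2*2*4 = 64  (running total: -36)
T_{221}*u_2*v_2*w_1 = -4*2*3*-1 = 24  (running total: -12)
T_{222}*u_2*v_2*w_2 = 3*2*3*4 = 72  (running total: 60)
S = 60

60
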